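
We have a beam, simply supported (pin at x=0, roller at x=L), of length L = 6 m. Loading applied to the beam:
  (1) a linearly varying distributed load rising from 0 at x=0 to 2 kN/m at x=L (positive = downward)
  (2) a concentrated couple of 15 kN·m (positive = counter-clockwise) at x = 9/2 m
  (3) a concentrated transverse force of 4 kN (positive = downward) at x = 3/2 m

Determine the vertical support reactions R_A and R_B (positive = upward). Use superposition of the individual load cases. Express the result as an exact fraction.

Load 1 — triangular load w₀=2 kN/m (0→w₀ over full span):
  R_A = w₀L/6 = 2·6/6 = 2 kN
  R_B = w₀L/3 = 2·6/3 = 4 kN
Load 2 — applied couple M₀=15 kN·m at a=9/2 m (b=L-a=3/2):
  R_A = M₀/L = 15/6 = 5/2 kN
  R_B = -M₀/L = -15/6 = -5/2 kN
Load 3 — point force P=4 kN at a=3/2 m (b=L-a=9/2):
  R_A = Pb/L = 4·(9/2)/6 = 3 kN
  R_B = Pa/L = 4·(3/2)/6 = 1 kN
Superposition: R_A = 15/2 kN, R_B = 5/2 kN

R_A = 15/2 kN, R_B = 5/2 kN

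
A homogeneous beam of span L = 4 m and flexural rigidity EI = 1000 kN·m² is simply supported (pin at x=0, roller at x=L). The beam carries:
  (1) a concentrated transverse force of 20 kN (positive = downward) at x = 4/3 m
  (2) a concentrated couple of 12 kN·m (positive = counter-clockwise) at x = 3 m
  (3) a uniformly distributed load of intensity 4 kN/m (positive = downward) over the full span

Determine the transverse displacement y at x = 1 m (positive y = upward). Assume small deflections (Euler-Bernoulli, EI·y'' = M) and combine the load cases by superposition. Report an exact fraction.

y(1) = -5351/162000 m

Load 1 — point force P=20 kN at a=4/3 m (b=L-a=8/3):
  y_1 = -Pbx(L²-b²-x²)/(6LEI)  [x≤a] = -20·(8/3)·1·(4²-(8/3)²-1²)/(6·4·1000) = -71/4050 m
Load 2 — applied couple M₀=12 kN·m at a=3 m (b=L-a=1):
  y_2 = (M₀x³/(6L)+C₁x)/EI  [x≤a] with C₁=M₀(3b²-L²)/(6L)=-13/2 = (12·1³/(6·4)+(-13/2)·1)/1000 = -3/500 m
Load 3 — uniform load w=4 kN/m over full span:
  y_3 = -wx(L³-2Lx²+x³)/(24EI) = -4·1·(4³-2·4·1²+1³)/(24·1000) = -19/2000 m
Superposition: y = Σ y_i = -5351/162000 m ≈ -0.033031 m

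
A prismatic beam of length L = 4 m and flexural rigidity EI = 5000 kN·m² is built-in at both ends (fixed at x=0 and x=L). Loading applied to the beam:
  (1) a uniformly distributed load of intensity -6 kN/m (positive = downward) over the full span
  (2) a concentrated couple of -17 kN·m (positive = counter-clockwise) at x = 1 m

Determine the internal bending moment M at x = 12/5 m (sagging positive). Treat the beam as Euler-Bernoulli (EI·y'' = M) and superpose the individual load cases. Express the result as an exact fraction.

Load 1 — uniform load w=-6 kN/m over full span:
  M_1 = wLx/2 - wL²/12 - wx²/2 = (-6)·4·(12/5)/2 - (-6)·4²/12 - (-6)·(12/5)²/2 = -88/25 kN·m
Load 2 — applied couple M₀=-17 kN·m at a=1 m (b=L-a=3):
  M_2 = R_Ax - M_A - M₀  [x>a] with R_A=-153/32, M_A=51/16 = (-153/32)·(12/5) - (51/16) - (-17) = 187/80 kN·m
Superposition: M = Σ M_i = -473/400 kN·m ≈ -1.182500 kN·m

M(12/5) = -473/400 kN·m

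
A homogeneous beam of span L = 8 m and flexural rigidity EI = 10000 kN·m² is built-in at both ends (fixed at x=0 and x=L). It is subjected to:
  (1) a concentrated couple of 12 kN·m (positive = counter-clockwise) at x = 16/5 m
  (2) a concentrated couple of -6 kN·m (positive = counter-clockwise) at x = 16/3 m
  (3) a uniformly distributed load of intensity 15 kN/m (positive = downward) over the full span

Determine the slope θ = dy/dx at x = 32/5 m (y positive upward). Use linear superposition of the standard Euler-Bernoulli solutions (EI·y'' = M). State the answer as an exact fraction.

θ(32/5) = 2218/390625 rad

Load 1 — applied couple M₀=12 kN·m at a=16/5 m (b=L-a=24/5):
  θ_1 = (R_Ax²/2 - M_Ax - M₀(x-a))/EI  [x>a] with R_A=54/25, M_A=36/25 = ((54/25)·(32/5)²/2 - (36/25)·(32/5) - 12·((32/5)-(16/5)))/10000 = -132/390625 rad
Load 2 — applied couple M₀=-6 kN·m at a=16/3 m (b=L-a=8/3):
  θ_2 = (R_Ax²/2 - M_Ax - M₀(x-a))/EI  [x>a] with R_A=-1, M_A=-2 = ((-1)·(32/5)²/2 - (-2)·(32/5) - (-6)·((32/5)-(16/3)))/10000 = -2/15625 rad
Load 3 — uniform load w=15 kN/m over full span:
  θ_3 = -wx(L-x)(L-2x)/(12EI) = -15·(32/5)·(8-(32/5))·(8-2·(32/5))/(12·10000) = 96/15625 rad
Superposition: θ = Σ θ_i = 2218/390625 rad ≈ 0.005678 rad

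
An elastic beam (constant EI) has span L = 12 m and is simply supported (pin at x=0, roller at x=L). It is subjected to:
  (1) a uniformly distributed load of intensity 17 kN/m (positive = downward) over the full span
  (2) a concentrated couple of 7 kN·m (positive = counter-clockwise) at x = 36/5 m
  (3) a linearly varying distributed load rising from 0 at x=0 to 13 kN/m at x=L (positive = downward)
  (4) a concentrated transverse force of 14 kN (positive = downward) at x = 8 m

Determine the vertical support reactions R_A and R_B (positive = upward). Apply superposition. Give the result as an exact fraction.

R_A = 533/4 kN, R_B = 651/4 kN

Load 1 — uniform load w=17 kN/m over full span:
  R_A = wL/2 = 17·12/2 = 102 kN
  R_B = wL/2 = 17·12/2 = 102 kN
Load 2 — applied couple M₀=7 kN·m at a=36/5 m (b=L-a=24/5):
  R_A = M₀/L = 7/12 kN
  R_B = -M₀/L = -7/12 kN
Load 3 — triangular load w₀=13 kN/m (0→w₀ over full span):
  R_A = w₀L/6 = 13·12/6 = 26 kN
  R_B = w₀L/3 = 13·12/3 = 52 kN
Load 4 — point force P=14 kN at a=8 m (b=L-a=4):
  R_A = Pb/L = 14·4/12 = 14/3 kN
  R_B = Pa/L = 14·8/12 = 28/3 kN
Superposition: R_A = 533/4 kN, R_B = 651/4 kN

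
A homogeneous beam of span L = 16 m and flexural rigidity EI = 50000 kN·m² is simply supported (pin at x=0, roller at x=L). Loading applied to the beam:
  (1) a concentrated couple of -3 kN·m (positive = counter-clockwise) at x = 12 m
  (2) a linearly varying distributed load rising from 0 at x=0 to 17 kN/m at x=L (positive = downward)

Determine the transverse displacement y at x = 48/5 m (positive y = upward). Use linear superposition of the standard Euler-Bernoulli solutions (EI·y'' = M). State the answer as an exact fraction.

Load 1 — applied couple M₀=-3 kN·m at a=12 m (b=L-a=4):
  y_1 = (M₀x³/(6L)+C₁x)/EI  [x≤a] with C₁=M₀(3b²-L²)/(6L)=13/2 = ((-3)·(48/5)³/(6·16)+(13/2)·(48/5))/50000 = 543/781250 m
Load 2 — triangular load w₀=17 kN/m (0→w₀ over full span):
  y_2 = -w₀x(7L⁴-10L²x²+3x⁴)/(360LEI) = -17·(48/5)·(7·16⁴-10·16²·(48/5)²+3·(48/5)⁴)/(360·16·50000) = -20611072/146484375 m
Superposition: y = Σ y_i = -41018519/292968750 m ≈ -0.140010 m

y(48/5) = -41018519/292968750 m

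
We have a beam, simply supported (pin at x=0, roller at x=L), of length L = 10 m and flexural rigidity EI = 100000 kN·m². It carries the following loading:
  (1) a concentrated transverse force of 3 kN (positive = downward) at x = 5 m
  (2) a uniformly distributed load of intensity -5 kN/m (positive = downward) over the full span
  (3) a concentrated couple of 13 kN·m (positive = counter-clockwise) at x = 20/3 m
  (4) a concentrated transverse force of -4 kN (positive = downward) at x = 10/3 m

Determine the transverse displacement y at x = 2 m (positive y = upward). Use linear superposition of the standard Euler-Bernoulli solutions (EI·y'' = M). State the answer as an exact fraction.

y(2) = 299569/81000000 m

Load 1 — point force P=3 kN at a=5 m (b=L-a=5):
  y_1 = -Pbx(L²-b²-x²)/(6LEI)  [x≤a] = -3·5·2·(10²-5²-2²)/(6·10·100000) = -71/200000 m
Load 2 — uniform load w=-5 kN/m over full span:
  y_2 = -wx(L³-2Lx²+x³)/(24EI) = -(-5)·2·(10³-2·10·2²+2³)/(24·100000) = 29/7500 m
Load 3 — applied couple M₀=13 kN·m at a=20/3 m (b=L-a=10/3):
  y_3 = (M₀x³/(6L)+C₁x)/EI  [x≤a] with C₁=M₀(3b²-L²)/(6L)=-130/9 = (13·2³/(6·10)+(-130/9)·2)/100000 = -611/2250000 m
Load 4 — point force P=-4 kN at a=10/3 m (b=L-a=20/3):
  y_4 = -Pbx(L²-b²-x²)/(6LEI)  [x≤a] = -(-4)·(20/3)·2·(10²-(20/3)²-2²)/(6·10·100000) = 116/253125 m
Superposition: y = Σ y_i = 299569/81000000 m ≈ 0.003698 m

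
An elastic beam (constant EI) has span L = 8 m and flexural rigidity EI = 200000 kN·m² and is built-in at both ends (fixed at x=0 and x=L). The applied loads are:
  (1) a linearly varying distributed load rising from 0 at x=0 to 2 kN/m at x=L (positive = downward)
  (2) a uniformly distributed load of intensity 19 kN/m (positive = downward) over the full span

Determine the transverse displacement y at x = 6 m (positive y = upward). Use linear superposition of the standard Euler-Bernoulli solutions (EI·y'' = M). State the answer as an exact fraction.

y(6) = -603/1000000 m

Load 1 — triangular load w₀=2 kN/m (0→w₀ over full span):
  y_1 = -w₀x²(L-x)²(x+2L)/(120LEI) = -2·6²·(8-6)²·(6+2·8)/(120·8·200000) = -33/1000000 m
Load 2 — uniform load w=19 kN/m over full span:
  y_2 = -wx²(L-x)²/(24EI) = -19·6²·(8-6)²/(24·200000) = -57/100000 m
Superposition: y = Σ y_i = -603/1000000 m ≈ -0.000603 m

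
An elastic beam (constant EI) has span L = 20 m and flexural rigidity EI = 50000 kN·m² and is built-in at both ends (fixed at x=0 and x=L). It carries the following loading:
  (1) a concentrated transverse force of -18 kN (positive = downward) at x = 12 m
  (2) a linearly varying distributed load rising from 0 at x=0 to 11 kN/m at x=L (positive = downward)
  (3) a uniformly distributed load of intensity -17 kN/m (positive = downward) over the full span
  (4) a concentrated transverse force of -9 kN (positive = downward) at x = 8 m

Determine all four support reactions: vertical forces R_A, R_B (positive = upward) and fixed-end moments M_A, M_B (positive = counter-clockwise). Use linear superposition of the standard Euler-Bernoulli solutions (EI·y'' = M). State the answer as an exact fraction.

R_A = -18646/125 kN, M_A = -12012/25 kN·m, R_B = -13479/125 kN, M_B = 31184/75 kN·m

Load 1 — point force P=-18 kN at a=12 m (b=L-a=8):
  R_A = Pb²(3a+b)/L³ = (-18)·8²·(3·12+8)/20³ = -792/125 kN
  M_A = Pab²/L² = (-18)·12·8²/20² = -864/25 kN·m
  R_B = Pa²(a+3b)/L³ = (-18)·12²·(12+3·8)/20³ = -1458/125 kN
  M_B = -Pa²b/L² = -(-18)·12²·8/20² = 1296/25 kN·m
Load 2 — triangular load w₀=11 kN/m (0→w₀ over full span):
  R_A = 3w₀L/20 = 3·11·20/20 = 33 kN
  M_A = w₀L²/30 = 11·20²/30 = 440/3 kN·m
  R_B = 7w₀L/20 = 7·11·20/20 = 77 kN
  M_B = -w₀L²/20 = -11·20²/20 = -220 kN·m
Load 3 — uniform load w=-17 kN/m over full span:
  R_A = wL/2 = (-17)·20/2 = -170 kN
  M_A = wL²/12 = (-17)·20²/12 = -1700/3 kN·m
  R_B = wL/2 = (-17)·20/2 = -170 kN
  M_B = -wL²/12 = -(-17)·20²/12 = 1700/3 kN·m
Load 4 — point force P=-9 kN at a=8 m (b=L-a=12):
  R_A = Pb²(3a+b)/L³ = (-9)·12²·(3·8+12)/20³ = -729/125 kN
  M_A = Pab²/L² = (-9)·8·12²/20² = -648/25 kN·m
  R_B = Pa²(a+3b)/L³ = (-9)·8²·(8+3·12)/20³ = -396/125 kN
  M_B = -Pa²b/L² = -(-9)·8²·12/20² = 432/25 kN·m
Superposition: R_A = -18646/125 kN, M_A = -12012/25 kN·m, R_B = -13479/125 kN, M_B = 31184/75 kN·m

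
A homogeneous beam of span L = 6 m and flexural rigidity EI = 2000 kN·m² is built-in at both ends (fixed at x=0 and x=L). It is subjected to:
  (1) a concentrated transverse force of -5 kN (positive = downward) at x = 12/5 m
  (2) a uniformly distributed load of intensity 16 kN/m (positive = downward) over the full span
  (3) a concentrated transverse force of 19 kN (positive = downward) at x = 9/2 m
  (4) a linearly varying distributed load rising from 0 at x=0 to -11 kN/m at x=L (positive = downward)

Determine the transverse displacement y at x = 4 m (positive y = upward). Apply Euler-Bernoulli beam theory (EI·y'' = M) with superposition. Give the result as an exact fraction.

y(4) = -31223/1800000 m

Load 1 — point force P=-5 kN at a=12/5 m (b=L-a=18/5):
  y_1 = -Pa²(L-x)²(3bL-(3b+a)(L-x))/(6L³EI)  [x>a] = -(-5)·(12/5)²·(6-4)²·(3·(18/5)·6-(3·(18/5)+(12/5))·(6-4))/(6·6³·2000) = 16/9375 m
Load 2 — uniform load w=16 kN/m over full span:
  y_2 = -wx²(L-x)²/(24EI) = -16·4²·(6-4)²/(24·2000) = -8/375 m
Load 3 — point force P=19 kN at a=9/2 m (b=L-a=3/2):
  y_3 = -Pb²x²(3aL-(3a+b)x)/(6L³EI)  [x≤a] = -19·(3/2)²·4²·(3·(9/2)·6-(3·(9/2)+(3/2))·4)/(6·6³·2000) = -133/24000 m
Load 4 — triangular load w₀=-11 kN/m (0→w₀ over full span):
  y_4 = -w₀x²(L-x)²(x+2L)/(120LEI) = -(-11)·4²·(6-4)²·(4+2·6)/(120·6·2000) = 44/5625 m
Superposition: y = Σ y_i = -31223/1800000 m ≈ -0.017346 m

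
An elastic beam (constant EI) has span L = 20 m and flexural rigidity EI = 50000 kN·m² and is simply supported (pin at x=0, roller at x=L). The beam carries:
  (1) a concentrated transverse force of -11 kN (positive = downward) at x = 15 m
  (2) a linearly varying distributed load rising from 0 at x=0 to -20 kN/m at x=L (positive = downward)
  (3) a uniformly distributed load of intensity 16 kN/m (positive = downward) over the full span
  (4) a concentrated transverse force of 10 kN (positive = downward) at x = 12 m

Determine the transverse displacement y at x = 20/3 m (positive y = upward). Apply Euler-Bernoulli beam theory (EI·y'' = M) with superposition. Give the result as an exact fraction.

Load 1 — point force P=-11 kN at a=15 m (b=L-a=5):
  y_1 = -Pbx(L²-b²-x²)/(6LEI)  [x≤a] = -(-11)·5·(20/3)·(20²-5²-(20/3)²)/(6·20·50000) = 1309/64800 m
Load 2 — triangular load w₀=-20 kN/m (0→w₀ over full span):
  y_2 = -w₀x(7L⁴-10L²x²+3x⁴)/(360LEI) = -(-20)·(20/3)·(7·20⁴-10·20²·(20/3)²+3·(20/3)⁴)/(360·20·50000) = 256/729 m
Load 3 — uniform load w=16 kN/m over full span:
  y_3 = -wx(L³-2Lx²+x³)/(24EI) = -16·(20/3)·(20³-2·20·(20/3)²+(20/3)³)/(24·50000) = -704/1215 m
Load 4 — point force P=10 kN at a=12 m (b=L-a=8):
  y_4 = -Pbx(L²-b²-x²)/(6LEI)  [x≤a] = -10·8·(20/3)·(20²-8²-(20/3)²)/(6·20·50000) = -1312/50625 m
Superposition: y = Σ y_i = -3411331/14580000 m ≈ -0.233973 m

y(20/3) = -3411331/14580000 m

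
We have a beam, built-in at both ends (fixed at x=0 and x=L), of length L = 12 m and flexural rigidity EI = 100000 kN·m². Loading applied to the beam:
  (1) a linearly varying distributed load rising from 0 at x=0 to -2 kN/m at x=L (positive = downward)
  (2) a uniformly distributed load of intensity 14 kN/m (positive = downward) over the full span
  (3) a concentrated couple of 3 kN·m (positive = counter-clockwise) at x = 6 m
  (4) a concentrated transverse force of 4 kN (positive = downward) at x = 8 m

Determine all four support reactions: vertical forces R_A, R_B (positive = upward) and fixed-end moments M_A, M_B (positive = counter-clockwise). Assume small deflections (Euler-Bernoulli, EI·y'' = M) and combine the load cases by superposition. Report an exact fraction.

Load 1 — triangular load w₀=-2 kN/m (0→w₀ over full span):
  R_A = 3w₀L/20 = 3·(-2)·12/20 = -18/5 kN
  M_A = w₀L²/30 = (-2)·12²/30 = -48/5 kN·m
  R_B = 7w₀L/20 = 7·(-2)·12/20 = -42/5 kN
  M_B = -w₀L²/20 = -(-2)·12²/20 = 72/5 kN·m
Load 2 — uniform load w=14 kN/m over full span:
  R_A = wL/2 = 14·12/2 = 84 kN
  M_A = wL²/12 = 14·12²/12 = 168 kN·m
  R_B = wL/2 = 14·12/2 = 84 kN
  M_B = -wL²/12 = -14·12²/12 = -168 kN·m
Load 3 — applied couple M₀=3 kN·m at a=6 m (b=L-a=6):
  R_A = 6M₀ab/L³ = 6·3·6·6/12³ = 3/8 kN
  M_A = M₀b(2a-b)/L² = 3·6·(2·6-6)/12² = 3/4 kN·m
  R_B = -6M₀ab/L³ = -6·3·6·6/12³ = -3/8 kN
  M_B = M₀a(2b-a)/L² = 3·6·(2·6-6)/12² = 3/4 kN·m
Load 4 — point force P=4 kN at a=8 m (b=L-a=4):
  R_A = Pb²(3a+b)/L³ = 4·4²·(3·8+4)/12³ = 28/27 kN
  M_A = Pab²/L² = 4·8·4²/12² = 32/9 kN·m
  R_B = Pa²(a+3b)/L³ = 4·8²·(8+3·4)/12³ = 80/27 kN
  M_B = -Pa²b/L² = -4·8²·4/12² = -64/9 kN·m
Superposition: R_A = 88357/1080 kN, M_A = 29287/180 kN·m, R_B = 84443/1080 kN, M_B = -28793/180 kN·m

R_A = 88357/1080 kN, M_A = 29287/180 kN·m, R_B = 84443/1080 kN, M_B = -28793/180 kN·m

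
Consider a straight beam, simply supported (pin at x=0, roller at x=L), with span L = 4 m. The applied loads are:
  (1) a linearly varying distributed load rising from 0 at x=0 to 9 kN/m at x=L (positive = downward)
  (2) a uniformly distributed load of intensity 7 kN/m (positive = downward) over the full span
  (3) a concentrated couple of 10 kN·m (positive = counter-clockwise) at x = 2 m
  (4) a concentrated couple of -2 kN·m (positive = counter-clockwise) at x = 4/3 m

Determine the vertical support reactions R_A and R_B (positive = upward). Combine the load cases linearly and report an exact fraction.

R_A = 22 kN, R_B = 24 kN

Load 1 — triangular load w₀=9 kN/m (0→w₀ over full span):
  R_A = w₀L/6 = 9·4/6 = 6 kN
  R_B = w₀L/3 = 9·4/3 = 12 kN
Load 2 — uniform load w=7 kN/m over full span:
  R_A = wL/2 = 7·4/2 = 14 kN
  R_B = wL/2 = 7·4/2 = 14 kN
Load 3 — applied couple M₀=10 kN·m at a=2 m (b=L-a=2):
  R_A = M₀/L = 10/4 = 5/2 kN
  R_B = -M₀/L = -10/4 = -5/2 kN
Load 4 — applied couple M₀=-2 kN·m at a=4/3 m (b=L-a=8/3):
  R_A = M₀/L = (-2)/4 = -1/2 kN
  R_B = -M₀/L = -(-2)/4 = 1/2 kN
Superposition: R_A = 22 kN, R_B = 24 kN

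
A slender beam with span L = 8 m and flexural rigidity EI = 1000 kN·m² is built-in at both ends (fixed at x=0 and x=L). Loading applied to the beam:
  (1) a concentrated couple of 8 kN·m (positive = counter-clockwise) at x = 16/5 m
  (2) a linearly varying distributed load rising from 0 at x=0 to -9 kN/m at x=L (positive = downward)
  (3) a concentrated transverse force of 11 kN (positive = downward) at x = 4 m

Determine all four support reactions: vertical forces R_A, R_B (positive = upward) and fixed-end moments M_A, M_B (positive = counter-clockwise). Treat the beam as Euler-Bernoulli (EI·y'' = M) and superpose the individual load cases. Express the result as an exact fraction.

R_A = -193/50 kN, M_A = -181/25 kN·m, R_B = -1057/50 kN, M_B = 509/25 kN·m

Load 1 — applied couple M₀=8 kN·m at a=16/5 m (b=L-a=24/5):
  R_A = 6M₀ab/L³ = 6·8·(16/5)·(24/5)/8³ = 36/25 kN
  M_A = M₀b(2a-b)/L² = 8·(24/5)·(2·(16/5)-(24/5))/8² = 24/25 kN·m
  R_B = -6M₀ab/L³ = -6·8·(16/5)·(24/5)/8³ = -36/25 kN
  M_B = M₀a(2b-a)/L² = 8·(16/5)·(2·(24/5)-(16/5))/8² = 64/25 kN·m
Load 2 — triangular load w₀=-9 kN/m (0→w₀ over full span):
  R_A = 3w₀L/20 = 3·(-9)·8/20 = -54/5 kN
  M_A = w₀L²/30 = (-9)·8²/30 = -96/5 kN·m
  R_B = 7w₀L/20 = 7·(-9)·8/20 = -126/5 kN
  M_B = -w₀L²/20 = -(-9)·8²/20 = 144/5 kN·m
Load 3 — point force P=11 kN at a=4 m (b=L-a=4):
  R_A = Pb²(3a+b)/L³ = 11·4²·(3·4+4)/8³ = 11/2 kN
  M_A = Pab²/L² = 11·4·4²/8² = 11 kN·m
  R_B = Pa²(a+3b)/L³ = 11·4²·(4+3·4)/8³ = 11/2 kN
  M_B = -Pa²b/L² = -11·4²·4/8² = -11 kN·m
Superposition: R_A = -193/50 kN, M_A = -181/25 kN·m, R_B = -1057/50 kN, M_B = 509/25 kN·m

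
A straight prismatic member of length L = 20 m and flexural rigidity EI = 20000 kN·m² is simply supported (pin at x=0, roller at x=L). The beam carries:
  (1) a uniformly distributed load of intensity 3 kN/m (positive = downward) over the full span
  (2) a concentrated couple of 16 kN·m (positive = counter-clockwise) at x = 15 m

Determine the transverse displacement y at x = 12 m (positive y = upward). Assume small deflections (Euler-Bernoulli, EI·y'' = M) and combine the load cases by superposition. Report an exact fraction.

Load 1 — uniform load w=3 kN/m over full span:
  y_1 = -wx(L³-2Lx²+x³)/(24EI) = -3·12·(20³-2·20·12²+12³)/(24·20000) = -186/625 m
Load 2 — applied couple M₀=16 kN·m at a=15 m (b=L-a=5):
  y_2 = (M₀x³/(6L)+C₁x)/EI  [x≤a] with C₁=M₀(3b²-L²)/(6L)=-130/3 = (16·12³/(6·20)+(-130/3)·12)/20000 = -181/12500 m
Superposition: y = Σ y_i = -3901/12500 m ≈ -0.312080 m

y(12) = -3901/12500 m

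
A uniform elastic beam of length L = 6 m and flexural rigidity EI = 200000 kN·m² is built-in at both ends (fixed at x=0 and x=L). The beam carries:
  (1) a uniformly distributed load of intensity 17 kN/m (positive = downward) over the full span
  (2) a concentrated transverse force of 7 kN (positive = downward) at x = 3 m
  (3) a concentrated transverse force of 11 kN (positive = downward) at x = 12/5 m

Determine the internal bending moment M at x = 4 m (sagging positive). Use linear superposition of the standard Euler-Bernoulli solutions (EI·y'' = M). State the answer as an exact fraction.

M(4) = 10079/500 kN·m

Load 1 — uniform load w=17 kN/m over full span:
  M_1 = wLx/2 - wL²/12 - wx²/2 = 17·6·4/2 - 17·6²/12 - 17·4²/2 = 17 kN·m
Load 2 — point force P=7 kN at a=3 m (b=L-a=3):
  M_2 = Pa²(a+3b)(L-x)/L³ - Pa²b/L²  [x>a] = 7·3²·(3+3·3)·(6-4)/6³ - 7·3²·3/6² = 7/4 kN·m
Load 3 — point force P=11 kN at a=12/5 m (b=L-a=18/5):
  M_3 = Pa²(a+3b)(L-x)/L³ - Pa²b/L²  [x>a] = 11·(12/5)²·((12/5)+3·(18/5))·(6-4)/6³ - 11·(12/5)²·(18/5)/6² = 176/125 kN·m
Superposition: M = Σ M_i = 10079/500 kN·m ≈ 20.158000 kN·m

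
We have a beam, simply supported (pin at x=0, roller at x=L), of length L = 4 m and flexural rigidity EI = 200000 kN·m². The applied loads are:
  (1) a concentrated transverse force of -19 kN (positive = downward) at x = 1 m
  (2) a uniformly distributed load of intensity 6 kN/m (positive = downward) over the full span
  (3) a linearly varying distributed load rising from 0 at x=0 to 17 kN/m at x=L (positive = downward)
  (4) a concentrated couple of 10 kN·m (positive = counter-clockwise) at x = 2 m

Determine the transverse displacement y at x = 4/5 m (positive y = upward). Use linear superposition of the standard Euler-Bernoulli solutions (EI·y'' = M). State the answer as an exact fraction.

y(4/5) = -1582813/18750000000 m

Load 1 — point force P=-19 kN at a=1 m (b=L-a=3):
  y_1 = -Pbx(L²-b²-x²)/(6LEI)  [x≤a] = -(-19)·3·(4/5)·(4²-3²-(4/5)²)/(6·4·200000) = 3021/50000000 m
Load 2 — uniform load w=6 kN/m over full span:
  y_2 = -wx(L³-2Lx²+x³)/(24EI) = -6·(4/5)·(4³-2·4·(4/5)²+(4/5)³)/(24·200000) = -116/1953125 m
Load 3 — triangular load w₀=17 kN/m (0→w₀ over full span):
  y_3 = -w₀x(7L⁴-10L²x²+3x⁴)/(360LEI) = -17·(4/5)·(7·4⁴-10·4²·(4/5)²+3·(4/5)⁴)/(360·4·200000) = -11696/146484375 m
Load 4 — applied couple M₀=10 kN·m at a=2 m (b=L-a=2):
  y_4 = (M₀x³/(6L)+C₁x)/EI  [x≤a] with C₁=M₀(3b²-L²)/(6L)=-5/3 = (10·(4/5)³/(6·4)+(-5/3)·(4/5))/200000 = -7/1250000 m
Superposition: y = Σ y_i = -1582813/18750000000 m ≈ -0.000084 m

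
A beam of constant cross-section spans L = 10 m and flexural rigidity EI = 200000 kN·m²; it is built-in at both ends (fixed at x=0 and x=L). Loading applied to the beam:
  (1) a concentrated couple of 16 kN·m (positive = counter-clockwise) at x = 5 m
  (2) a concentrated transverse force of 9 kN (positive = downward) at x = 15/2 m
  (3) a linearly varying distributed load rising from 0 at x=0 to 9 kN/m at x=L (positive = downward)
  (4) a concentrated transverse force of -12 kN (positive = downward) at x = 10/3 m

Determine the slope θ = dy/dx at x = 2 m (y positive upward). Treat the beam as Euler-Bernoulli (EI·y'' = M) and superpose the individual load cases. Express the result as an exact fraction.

Load 1 — applied couple M₀=16 kN·m at a=5 m (b=L-a=5):
  θ_1 = (R_Ax²/2 - M_Ax)/EI  [x≤a] with R_A=12/5, M_A=4 = ((12/5)·2²/2 - 4·2)/200000 = -1/62500 rad
Load 2 — point force P=9 kN at a=15/2 m (b=L-a=5/2):
  θ_2 = -Pb²x(2aL-(3a+b)x)/(2L³EI)  [x≤a] = -9·(5/2)²·2·(2·(15/2)·10-(3·(15/2)+(5/2))·2)/(2·10³·200000) = -9/320000 rad
Load 3 — triangular load w₀=9 kN/m (0→w₀ over full span):
  θ_3 = -w₀(2x(L-x)(L-2x)(x+2L)+x²(L-x)²)/(120LEI) = -9·(2·2·(10-2)·(10-2·2)·(2+2·10)+2²·(10-2)²)/(120·10·200000) = -21/125000 rad
Load 4 — point force P=-12 kN at a=10/3 m (b=L-a=20/3):
  θ_4 = -Pb²x(2aL-(3a+b)x)/(2L³EI)  [x≤a] = -(-12)·(20/3)²·2·(2·(10/3)·10-(3·(10/3)+(20/3))·2)/(2·10³·200000) = 1/11250 rad
Superposition: θ = Σ θ_i = -8873/72000000 rad ≈ -0.000123 rad

θ(2) = -8873/72000000 rad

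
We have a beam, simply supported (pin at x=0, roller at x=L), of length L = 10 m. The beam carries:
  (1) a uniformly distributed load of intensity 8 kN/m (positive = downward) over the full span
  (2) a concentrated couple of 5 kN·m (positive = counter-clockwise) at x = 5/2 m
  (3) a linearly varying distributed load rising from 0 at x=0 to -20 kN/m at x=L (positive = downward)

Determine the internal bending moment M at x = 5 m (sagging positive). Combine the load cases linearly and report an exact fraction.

M(5) = -55/2 kN·m

Load 1 — uniform load w=8 kN/m over full span:
  M_1 = wx(L-x)/2 = 8·5·(10-5)/2 = 100 kN·m
Load 2 — applied couple M₀=5 kN·m at a=5/2 m (b=L-a=15/2):
  M_2 = M₀x/L - M₀  [x>a] = 5·5/10 - 5 = -5/2 kN·m
Load 3 — triangular load w₀=-20 kN/m (0→w₀ over full span):
  M_3 = w₀Lx/6 - w₀x³/(6L) = (-20)·10·5/6 - (-20)·5³/(6·10) = -125 kN·m
Superposition: M = Σ M_i = -55/2 kN·m ≈ -27.500000 kN·m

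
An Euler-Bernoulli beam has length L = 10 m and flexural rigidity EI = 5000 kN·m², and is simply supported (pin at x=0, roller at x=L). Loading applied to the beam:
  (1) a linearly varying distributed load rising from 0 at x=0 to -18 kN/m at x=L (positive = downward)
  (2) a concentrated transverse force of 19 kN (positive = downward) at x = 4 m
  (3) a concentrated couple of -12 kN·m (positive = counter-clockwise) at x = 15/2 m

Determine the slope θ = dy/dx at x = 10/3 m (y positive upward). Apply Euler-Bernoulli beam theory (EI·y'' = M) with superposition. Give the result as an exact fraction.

Load 1 — triangular load w₀=-18 kN/m (0→w₀ over full span):
  θ_1 = -w₀(7L⁴-30L²x²+15x⁴)/(360LEI) = -(-18)·(7·10⁴-30·10²·(10/3)²+15·(10/3)⁴)/(360·10·5000) = 26/675 rad
Load 2 — point force P=19 kN at a=4 m (b=L-a=6):
  θ_2 = -Pb(L²-b²-3x²)/(6LEI)  [x≤a] = -19·6·(10²-6²-3·(10/3)²)/(6·10·5000) = -437/37500 rad
Load 3 — applied couple M₀=-12 kN·m at a=15/2 m (b=L-a=5/2):
  θ_3 = (M₀x²/(2L)+C₁)/EI  [x≤a] with C₁=M₀(3b²-L²)/(6L)=65/4 = ((-12)·(10/3)²/(2·10)+(65/4))/5000 = 23/12000 rad
Superposition: θ = Σ θ_i = 77711/2700000 rad ≈ 0.028782 rad

θ(10/3) = 77711/2700000 rad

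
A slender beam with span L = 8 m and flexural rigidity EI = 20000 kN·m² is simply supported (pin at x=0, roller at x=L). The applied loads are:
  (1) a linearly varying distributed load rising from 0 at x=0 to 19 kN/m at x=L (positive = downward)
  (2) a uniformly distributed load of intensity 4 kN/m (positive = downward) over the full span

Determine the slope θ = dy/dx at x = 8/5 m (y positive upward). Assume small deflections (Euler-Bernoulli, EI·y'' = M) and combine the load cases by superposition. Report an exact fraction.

θ(8/5) = -39544/3515625 rad

Load 1 — triangular load w₀=19 kN/m (0→w₀ over full span):
  θ_1 = -w₀(7L⁴-30L²x²+15x⁴)/(360LEI) = -19·(7·8⁴-30·8²·(8/5)²+15·(8/5)⁴)/(360·8·20000) = -27664/3515625 rad
Load 2 — uniform load w=4 kN/m over full span:
  θ_2 = -w(L³-6Lx²+4x³)/(24EI) = -4·(8³-6·8·(8/5)²+4·(8/5)³)/(24·20000) = -264/78125 rad
Superposition: θ = Σ θ_i = -39544/3515625 rad ≈ -0.011248 rad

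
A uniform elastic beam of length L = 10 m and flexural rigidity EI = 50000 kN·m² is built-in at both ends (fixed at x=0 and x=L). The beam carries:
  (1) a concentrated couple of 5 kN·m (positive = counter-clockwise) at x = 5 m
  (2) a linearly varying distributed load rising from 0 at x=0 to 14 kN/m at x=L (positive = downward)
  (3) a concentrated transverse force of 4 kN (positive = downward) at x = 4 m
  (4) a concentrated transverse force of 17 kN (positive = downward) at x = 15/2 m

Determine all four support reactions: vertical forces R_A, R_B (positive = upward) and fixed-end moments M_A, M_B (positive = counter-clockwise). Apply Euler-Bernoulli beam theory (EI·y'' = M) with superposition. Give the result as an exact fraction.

Load 1 — applied couple M₀=5 kN·m at a=5 m (b=L-a=5):
  R_A = 6M₀ab/L³ = 6·5·5·5/10³ = 3/4 kN
  M_A = M₀b(2a-b)/L² = 5·5·(2·5-5)/10² = 5/4 kN·m
  R_B = -6M₀ab/L³ = -6·5·5·5/10³ = -3/4 kN
  M_B = M₀a(2b-a)/L² = 5·5·(2·5-5)/10² = 5/4 kN·m
Load 2 — triangular load w₀=14 kN/m (0→w₀ over full span):
  R_A = 3w₀L/20 = 3·14·10/20 = 21 kN
  M_A = w₀L²/30 = 14·10²/30 = 140/3 kN·m
  R_B = 7w₀L/20 = 7·14·10/20 = 49 kN
  M_B = -w₀L²/20 = -14·10²/20 = -70 kN·m
Load 3 — point force P=4 kN at a=4 m (b=L-a=6):
  R_A = Pb²(3a+b)/L³ = 4·6²·(3·4+6)/10³ = 324/125 kN
  M_A = Pab²/L² = 4·4·6²/10² = 144/25 kN·m
  R_B = Pa²(a+3b)/L³ = 4·4²·(4+3·6)/10³ = 176/125 kN
  M_B = -Pa²b/L² = -4·4²·6/10² = -96/25 kN·m
Load 4 — point force P=17 kN at a=15/2 m (b=L-a=5/2):
  R_A = Pb²(3a+b)/L³ = 17·(5/2)²·(3·(15/2)+(5/2))/10³ = 85/32 kN
  M_A = Pab²/L² = 17·(15/2)·(5/2)²/10² = 255/32 kN·m
  R_B = Pa²(a+3b)/L³ = 17·(15/2)²·((15/2)+3·(5/2))/10³ = 459/32 kN
  M_B = -Pa²b/L² = -17·(15/2)²·(5/2)/10² = -765/32 kN·m
Superposition: R_A = 107993/4000 kN, M_A = 147949/2400 kN·m, R_B = 256007/4000 kN, M_B = -77197/800 kN·m

R_A = 107993/4000 kN, M_A = 147949/2400 kN·m, R_B = 256007/4000 kN, M_B = -77197/800 kN·m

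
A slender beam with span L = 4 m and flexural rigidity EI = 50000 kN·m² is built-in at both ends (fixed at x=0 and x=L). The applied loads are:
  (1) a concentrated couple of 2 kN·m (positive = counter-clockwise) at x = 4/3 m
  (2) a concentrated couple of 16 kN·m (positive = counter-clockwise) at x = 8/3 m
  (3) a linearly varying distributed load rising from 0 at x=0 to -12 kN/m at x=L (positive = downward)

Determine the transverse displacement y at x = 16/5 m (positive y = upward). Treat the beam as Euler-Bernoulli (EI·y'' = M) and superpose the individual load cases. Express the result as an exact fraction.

y(16/5) = 4501/146484375 m

Load 1 — applied couple M₀=2 kN·m at a=4/3 m (b=L-a=8/3):
  y_1 = (R_Ax³/6 - M_Ax²/2 - M₀(x-a)²/2)/EI  [x>a] with R_A=2/3, M_A=0 = ((2/3)·(16/5)³/6 - 0·(16/5)²/2 - 2·((16/5)-(4/3))²/2)/50000 = 11/3515625 m
Load 2 — applied couple M₀=16 kN·m at a=8/3 m (b=L-a=4/3):
  y_2 = (R_Ax³/6 - M_Ax²/2 - M₀(x-a)²/2)/EI  [x>a] with R_A=16/3, M_A=16/3 = ((16/3)·(16/5)³/6 - (16/3)·(16/5)²/2 - 16·((16/5)-(8/3))²/2)/50000 = -32/3515625 m
Load 3 — triangular load w₀=-12 kN/m (0→w₀ over full span):
  y_3 = -w₀x²(L-x)²(x+2L)/(120LEI) = -(-12)·(16/5)²·(4-(16/5))²·((16/5)+2·4)/(120·4·50000) = 1792/48828125 m
Superposition: y = Σ y_i = 4501/146484375 m ≈ 0.000031 m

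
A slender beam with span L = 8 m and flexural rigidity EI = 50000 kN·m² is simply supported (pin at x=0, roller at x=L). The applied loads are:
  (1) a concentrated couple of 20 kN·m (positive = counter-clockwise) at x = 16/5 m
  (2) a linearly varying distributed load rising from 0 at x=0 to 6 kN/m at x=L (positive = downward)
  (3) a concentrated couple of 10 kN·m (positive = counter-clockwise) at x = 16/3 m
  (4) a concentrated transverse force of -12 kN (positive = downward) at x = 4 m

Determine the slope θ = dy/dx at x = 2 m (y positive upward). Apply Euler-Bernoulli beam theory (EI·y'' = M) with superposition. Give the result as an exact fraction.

Load 1 — applied couple M₀=20 kN·m at a=16/5 m (b=L-a=24/5):
  θ_1 = (M₀x²/(2L)+C₁)/EI  [x≤a] with C₁=M₀(3b²-L²)/(6L)=32/15 = (20·2²/(2·8)+(32/15))/50000 = 107/750000 rad
Load 2 — triangular load w₀=6 kN/m (0→w₀ over full span):
  θ_2 = -w₀(7L⁴-30L²x²+15x⁴)/(360LEI) = -6·(7·8⁴-30·8²·2²+15·2⁴)/(360·8·50000) = -1327/1500000 rad
Load 3 — applied couple M₀=10 kN·m at a=16/3 m (b=L-a=8/3):
  θ_3 = (M₀x²/(2L)+C₁)/EI  [x≤a] with C₁=M₀(3b²-L²)/(6L)=-80/9 = (10·2²/(2·8)+(-80/9))/50000 = -23/180000 rad
Load 4 — point force P=-12 kN at a=4 m (b=L-a=4):
  θ_4 = -Pb(L²-b²-3x²)/(6LEI)  [x≤a] = -(-12)·4·(8²-4²-3·2²)/(6·8·50000) = 9/12500 rad
Superposition: θ = Σ θ_i = -337/2250000 rad ≈ -0.000150 rad

θ(2) = -337/2250000 rad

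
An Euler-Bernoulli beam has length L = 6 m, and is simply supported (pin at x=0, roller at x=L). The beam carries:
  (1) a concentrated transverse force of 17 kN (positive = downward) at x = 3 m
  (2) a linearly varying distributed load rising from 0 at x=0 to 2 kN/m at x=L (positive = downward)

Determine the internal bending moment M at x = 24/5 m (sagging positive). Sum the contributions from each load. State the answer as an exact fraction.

Load 1 — point force P=17 kN at a=3 m (b=L-a=3):
  M_1 = Pa(L-x)/L  [x>a] = 17·3·(6-(24/5))/6 = 51/5 kN·m
Load 2 — triangular load w₀=2 kN/m (0→w₀ over full span):
  M_2 = w₀Lx/6 - w₀x³/(6L) = 2·6·(24/5)/6 - 2·(24/5)³/(6·6) = 432/125 kN·m
Superposition: M = Σ M_i = 1707/125 kN·m ≈ 13.656000 kN·m

M(24/5) = 1707/125 kN·m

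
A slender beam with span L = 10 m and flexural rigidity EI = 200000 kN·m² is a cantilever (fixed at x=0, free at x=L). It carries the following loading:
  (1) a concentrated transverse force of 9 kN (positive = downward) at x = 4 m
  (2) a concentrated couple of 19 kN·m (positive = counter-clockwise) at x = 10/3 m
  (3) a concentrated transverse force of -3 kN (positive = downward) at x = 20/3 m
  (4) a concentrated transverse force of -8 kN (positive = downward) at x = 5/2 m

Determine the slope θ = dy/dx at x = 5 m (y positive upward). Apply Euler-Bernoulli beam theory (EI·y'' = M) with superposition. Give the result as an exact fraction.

θ(5) = 473/1200000 rad

Load 1 — point force P=9 kN at a=4 m (b=L-a=6):
  θ_1 = -Pa²/(2EI)  [x>a] = -9·4²/(2·200000) = -9/25000 rad
Load 2 — applied couple M₀=19 kN·m at a=10/3 m (b=L-a=20/3):
  θ_2 = M₀a/EI  [x>a] = 19·(10/3)/200000 = 19/60000 rad
Load 3 — point force P=-3 kN at a=20/3 m (b=L-a=10/3):
  θ_3 = -Px(2a-x)/(2EI)  [x≤a] = -(-3)·5·(2·(20/3)-5)/(2·200000) = 1/3200 rad
Load 4 — point force P=-8 kN at a=5/2 m (b=L-a=15/2):
  θ_4 = -Pa²/(2EI)  [x>a] = -(-8)·(5/2)²/(2·200000) = 1/8000 rad
Superposition: θ = Σ θ_i = 473/1200000 rad ≈ 0.000394 rad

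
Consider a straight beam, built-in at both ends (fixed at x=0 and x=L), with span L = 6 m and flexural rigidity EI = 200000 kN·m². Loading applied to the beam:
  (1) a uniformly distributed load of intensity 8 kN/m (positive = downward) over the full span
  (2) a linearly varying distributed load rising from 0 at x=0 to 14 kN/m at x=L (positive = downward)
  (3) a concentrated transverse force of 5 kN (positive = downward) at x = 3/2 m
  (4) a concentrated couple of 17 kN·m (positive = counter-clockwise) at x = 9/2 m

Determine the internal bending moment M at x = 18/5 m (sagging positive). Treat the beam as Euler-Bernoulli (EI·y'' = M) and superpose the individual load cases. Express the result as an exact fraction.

M(18/5) = 110429/4000 kN·m

Load 1 — uniform load w=8 kN/m over full span:
  M_1 = wLx/2 - wL²/12 - wx²/2 = 8·6·(18/5)/2 - 8·6²/12 - 8·(18/5)²/2 = 264/25 kN·m
Load 2 — triangular load w₀=14 kN/m (0→w₀ over full span):
  M_2 = 3w₀Lx/20 - w₀L²/30 - w₀x³/(6L) = 3·14·6·(18/5)/20 - 14·6²/30 - 14·(18/5)³/(6·6) = 1302/125 kN·m
Load 3 — point force P=5 kN at a=3/2 m (b=L-a=9/2):
  M_3 = Pa²(a+3b)(L-x)/L³ - Pa²b/L²  [x>a] = 5·(3/2)²·((3/2)+3·(9/2))·(6-(18/5))/6³ - 5·(3/2)²·(9/2)/6² = 15/32 kN·m
Load 4 — applied couple M₀=17 kN·m at a=9/2 m (b=L-a=3/2):
  M_4 = R_Ax - M_A  [x≤a] with R_A=51/16, M_A=85/16 = (51/16)·(18/5) - (85/16) = 493/80 kN·m
Superposition: M = Σ M_i = 110429/4000 kN·m ≈ 27.607250 kN·m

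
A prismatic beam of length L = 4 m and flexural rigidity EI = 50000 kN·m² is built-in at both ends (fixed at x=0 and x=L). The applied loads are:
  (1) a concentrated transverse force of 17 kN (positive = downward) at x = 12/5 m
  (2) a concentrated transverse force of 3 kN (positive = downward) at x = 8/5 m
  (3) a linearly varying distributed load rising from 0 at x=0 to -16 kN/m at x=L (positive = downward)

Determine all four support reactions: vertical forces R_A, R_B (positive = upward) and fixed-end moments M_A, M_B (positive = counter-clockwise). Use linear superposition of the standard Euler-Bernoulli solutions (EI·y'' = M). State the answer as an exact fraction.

Load 1 — point force P=17 kN at a=12/5 m (b=L-a=8/5):
  R_A = Pb²(3a+b)/L³ = 17·(8/5)²·(3·(12/5)+(8/5))/4³ = 748/125 kN
  M_A = Pab²/L² = 17·(12/5)·(8/5)²/4² = 816/125 kN·m
  R_B = Pa²(a+3b)/L³ = 17·(12/5)²·((12/5)+3·(8/5))/4³ = 1377/125 kN
  M_B = -Pa²b/L² = -17·(12/5)²·(8/5)/4² = -1224/125 kN·m
Load 2 — point force P=3 kN at a=8/5 m (b=L-a=12/5):
  R_A = Pb²(3a+b)/L³ = 3·(12/5)²·(3·(8/5)+(12/5))/4³ = 243/125 kN
  M_A = Pab²/L² = 3·(8/5)·(12/5)²/4² = 216/125 kN·m
  R_B = Pa²(a+3b)/L³ = 3·(8/5)²·((8/5)+3·(12/5))/4³ = 132/125 kN
  M_B = -Pa²b/L² = -3·(8/5)²·(12/5)/4² = -144/125 kN·m
Load 3 — triangular load w₀=-16 kN/m (0→w₀ over full span):
  R_A = 3w₀L/20 = 3·(-16)·4/20 = -48/5 kN
  M_A = w₀L²/30 = (-16)·4²/30 = -128/15 kN·m
  R_B = 7w₀L/20 = 7·(-16)·4/20 = -112/5 kN
  M_B = -w₀L²/20 = -(-16)·4²/20 = 64/5 kN·m
Superposition: R_A = -209/125 kN, M_A = -104/375 kN·m, R_B = -1291/125 kN, M_B = 232/125 kN·m

R_A = -209/125 kN, M_A = -104/375 kN·m, R_B = -1291/125 kN, M_B = 232/125 kN·m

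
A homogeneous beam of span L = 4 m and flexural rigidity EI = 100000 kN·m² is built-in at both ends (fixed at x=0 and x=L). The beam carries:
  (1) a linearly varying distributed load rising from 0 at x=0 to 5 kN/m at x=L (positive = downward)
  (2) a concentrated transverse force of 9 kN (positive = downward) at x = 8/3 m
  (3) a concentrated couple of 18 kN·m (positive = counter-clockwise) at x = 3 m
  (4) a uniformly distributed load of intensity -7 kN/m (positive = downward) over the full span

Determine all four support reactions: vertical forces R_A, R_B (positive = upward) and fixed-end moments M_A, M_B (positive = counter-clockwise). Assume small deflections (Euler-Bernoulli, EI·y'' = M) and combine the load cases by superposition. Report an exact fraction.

R_A = -173/48 kN, M_A = 13/8 kN·m, R_B = -259/48 kN, M_B = -27/8 kN·m

Load 1 — triangular load w₀=5 kN/m (0→w₀ over full span):
  R_A = 3w₀L/20 = 3·5·4/20 = 3 kN
  M_A = w₀L²/30 = 5·4²/30 = 8/3 kN·m
  R_B = 7w₀L/20 = 7·5·4/20 = 7 kN
  M_B = -w₀L²/20 = -5·4²/20 = -4 kN·m
Load 2 — point force P=9 kN at a=8/3 m (b=L-a=4/3):
  R_A = Pb²(3a+b)/L³ = 9·(4/3)²·(3·(8/3)+(4/3))/4³ = 7/3 kN
  M_A = Pab²/L² = 9·(8/3)·(4/3)²/4² = 8/3 kN·m
  R_B = Pa²(a+3b)/L³ = 9·(8/3)²·((8/3)+3·(4/3))/4³ = 20/3 kN
  M_B = -Pa²b/L² = -9·(8/3)²·(4/3)/4² = -16/3 kN·m
Load 3 — applied couple M₀=18 kN·m at a=3 m (b=L-a=1):
  R_A = 6M₀ab/L³ = 6·18·3·1/4³ = 81/16 kN
  M_A = M₀b(2a-b)/L² = 18·1·(2·3-1)/4² = 45/8 kN·m
  R_B = -6M₀ab/L³ = -6·18·3·1/4³ = -81/16 kN
  M_B = M₀a(2b-a)/L² = 18·3·(2·1-3)/4² = -27/8 kN·m
Load 4 — uniform load w=-7 kN/m over full span:
  R_A = wL/2 = (-7)·4/2 = -14 kN
  M_A = wL²/12 = (-7)·4²/12 = -28/3 kN·m
  R_B = wL/2 = (-7)·4/2 = -14 kN
  M_B = -wL²/12 = -(-7)·4²/12 = 28/3 kN·m
Superposition: R_A = -173/48 kN, M_A = 13/8 kN·m, R_B = -259/48 kN, M_B = -27/8 kN·m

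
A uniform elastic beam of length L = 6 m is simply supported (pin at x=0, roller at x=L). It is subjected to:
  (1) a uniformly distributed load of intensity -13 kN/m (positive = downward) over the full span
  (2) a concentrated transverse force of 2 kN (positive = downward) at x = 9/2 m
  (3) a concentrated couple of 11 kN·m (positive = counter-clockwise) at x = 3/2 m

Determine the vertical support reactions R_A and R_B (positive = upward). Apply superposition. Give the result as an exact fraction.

R_A = -110/3 kN, R_B = -118/3 kN

Load 1 — uniform load w=-13 kN/m over full span:
  R_A = wL/2 = (-13)·6/2 = -39 kN
  R_B = wL/2 = (-13)·6/2 = -39 kN
Load 2 — point force P=2 kN at a=9/2 m (b=L-a=3/2):
  R_A = Pb/L = 2·(3/2)/6 = 1/2 kN
  R_B = Pa/L = 2·(9/2)/6 = 3/2 kN
Load 3 — applied couple M₀=11 kN·m at a=3/2 m (b=L-a=9/2):
  R_A = M₀/L = 11/6 kN
  R_B = -M₀/L = -11/6 kN
Superposition: R_A = -110/3 kN, R_B = -118/3 kN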